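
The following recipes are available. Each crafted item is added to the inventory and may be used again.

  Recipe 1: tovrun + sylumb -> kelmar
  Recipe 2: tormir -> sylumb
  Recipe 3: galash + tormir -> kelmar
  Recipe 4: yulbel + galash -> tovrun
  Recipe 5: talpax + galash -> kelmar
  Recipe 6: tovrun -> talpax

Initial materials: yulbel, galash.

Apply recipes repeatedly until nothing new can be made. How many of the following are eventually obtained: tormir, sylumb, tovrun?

1

Using Recipe 4, yulbel and galash make tovrun.
No rule produces tormir, and it is not given.
sylumb would need tormir (Recipe 2), but tormir is never obtained.
tovrun: reached.
Reached: tovrun — 1 of the 3.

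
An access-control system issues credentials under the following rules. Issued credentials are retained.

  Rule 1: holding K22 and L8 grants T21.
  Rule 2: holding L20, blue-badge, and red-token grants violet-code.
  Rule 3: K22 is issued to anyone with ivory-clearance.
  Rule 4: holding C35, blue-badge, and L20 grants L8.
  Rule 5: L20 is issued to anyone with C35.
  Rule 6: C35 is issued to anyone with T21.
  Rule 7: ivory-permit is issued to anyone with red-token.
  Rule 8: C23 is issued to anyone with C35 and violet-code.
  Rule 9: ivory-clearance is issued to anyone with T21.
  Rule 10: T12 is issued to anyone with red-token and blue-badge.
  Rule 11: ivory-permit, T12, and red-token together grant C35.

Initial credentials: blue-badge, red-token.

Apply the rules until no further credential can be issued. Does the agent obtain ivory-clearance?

No

ivory-clearance would need T21 (Rule 9), but T21 is never granted.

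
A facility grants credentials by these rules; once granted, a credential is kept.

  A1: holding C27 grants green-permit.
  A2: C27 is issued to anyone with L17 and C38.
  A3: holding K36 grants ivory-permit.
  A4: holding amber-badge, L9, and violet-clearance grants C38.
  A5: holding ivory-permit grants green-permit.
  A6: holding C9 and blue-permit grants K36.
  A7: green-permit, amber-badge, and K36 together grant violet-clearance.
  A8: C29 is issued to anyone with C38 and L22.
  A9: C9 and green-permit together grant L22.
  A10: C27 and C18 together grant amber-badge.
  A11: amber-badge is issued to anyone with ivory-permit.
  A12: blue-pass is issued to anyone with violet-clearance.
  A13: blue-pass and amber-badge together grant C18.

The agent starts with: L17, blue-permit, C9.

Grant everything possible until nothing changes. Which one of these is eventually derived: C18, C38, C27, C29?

C18

Holding C9 and blue-permit grants K36 (A6).
Holding K36 grants ivory-permit (A3).
Holding ivory-permit grants amber-badge (A11).
Holding ivory-permit grants green-permit (A5).
Holding green-permit, amber-badge, and K36 grants violet-clearance (A7).
Holding violet-clearance grants blue-pass (A12).
Holding blue-pass and amber-badge grants C18 (A13).
C27 would need L17 and C38 (A2), but C38 is never granted. C38 would need amber-badge, L9, and violet-clearance (A4), but L9 is never granted. C29 would need C38 and L22 (A8), but C38 is never granted.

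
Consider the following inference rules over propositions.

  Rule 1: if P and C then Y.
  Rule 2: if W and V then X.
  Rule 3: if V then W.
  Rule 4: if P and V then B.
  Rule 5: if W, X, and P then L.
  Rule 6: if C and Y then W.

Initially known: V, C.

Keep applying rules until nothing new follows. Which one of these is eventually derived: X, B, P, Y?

From V, Rule 3 gives W.
From W and V, Rule 2 gives X.
No rule produces P, and it is not given. Y would need P and C (Rule 1), but P is never established. B would need P and V (Rule 4), but P is never established.

X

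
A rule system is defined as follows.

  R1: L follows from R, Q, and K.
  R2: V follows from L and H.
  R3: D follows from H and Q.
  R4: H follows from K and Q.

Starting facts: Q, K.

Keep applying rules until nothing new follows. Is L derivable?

L would need R, Q, and K (R1), but R is never established.

No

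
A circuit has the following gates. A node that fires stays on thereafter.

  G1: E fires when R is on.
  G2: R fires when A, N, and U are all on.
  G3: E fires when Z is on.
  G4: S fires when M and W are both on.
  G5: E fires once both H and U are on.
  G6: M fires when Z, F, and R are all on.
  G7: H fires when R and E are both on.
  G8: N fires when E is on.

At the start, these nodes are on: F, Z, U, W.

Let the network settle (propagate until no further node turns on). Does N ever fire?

Yes

Z is on, so E fires (G3).
G8: E on → N on.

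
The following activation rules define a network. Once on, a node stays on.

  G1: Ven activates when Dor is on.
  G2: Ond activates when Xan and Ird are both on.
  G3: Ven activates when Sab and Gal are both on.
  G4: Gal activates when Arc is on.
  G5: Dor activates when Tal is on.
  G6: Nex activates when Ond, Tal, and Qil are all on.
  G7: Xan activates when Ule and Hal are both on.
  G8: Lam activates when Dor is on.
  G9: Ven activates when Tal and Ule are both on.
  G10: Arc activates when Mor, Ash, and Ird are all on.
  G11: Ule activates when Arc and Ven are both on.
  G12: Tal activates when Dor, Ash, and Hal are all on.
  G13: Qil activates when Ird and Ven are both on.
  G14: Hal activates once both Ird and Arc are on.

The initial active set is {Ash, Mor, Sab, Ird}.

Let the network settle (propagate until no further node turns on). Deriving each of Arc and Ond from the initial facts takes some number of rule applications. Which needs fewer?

Arc

Arc: G10: Mor, Ash, and Ird on → Arc on. [1 rule application]
Ond: Mor, Ash, and Ird are on, so Arc activates (G10). Ird and Arc are on, so Hal activates (G14). G4: Arc on → Gal on. G3: Sab and Gal on → Ven on. Arc and Ven are on, so Ule activates (G11). G7: Ule and Hal on → Xan on. G2: Xan and Ird on → Ond on. [7 rule applications]
Arc needs fewer.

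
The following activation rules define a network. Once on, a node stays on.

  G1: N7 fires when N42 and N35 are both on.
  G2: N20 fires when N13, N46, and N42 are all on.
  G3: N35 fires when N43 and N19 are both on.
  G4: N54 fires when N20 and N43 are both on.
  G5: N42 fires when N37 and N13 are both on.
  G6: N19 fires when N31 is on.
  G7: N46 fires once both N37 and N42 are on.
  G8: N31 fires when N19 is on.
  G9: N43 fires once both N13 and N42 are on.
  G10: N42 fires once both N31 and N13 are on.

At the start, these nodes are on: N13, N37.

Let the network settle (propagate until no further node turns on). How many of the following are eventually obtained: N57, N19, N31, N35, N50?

0

No rule produces N57, and it is not given.
N19 would need N31 (G6), but N31 never turns on.
N31 would need N19 (G8), but N19 never turns on.
N35 would need N43 and N19 (G3), but N19 never turns on.
No rule produces N50, and it is not given.
None of the 5 are reached.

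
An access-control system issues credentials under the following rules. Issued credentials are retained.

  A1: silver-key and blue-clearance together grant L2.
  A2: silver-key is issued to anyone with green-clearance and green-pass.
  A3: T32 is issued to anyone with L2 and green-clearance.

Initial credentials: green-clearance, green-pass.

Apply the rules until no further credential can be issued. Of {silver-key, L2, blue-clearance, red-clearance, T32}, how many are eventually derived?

Holding green-clearance and green-pass grants silver-key (A2).
silver-key: reached.
L2 would need silver-key and blue-clearance (A1), but blue-clearance is never granted.
No rule produces blue-clearance, and it is not given.
No rule produces red-clearance, and it is not given.
T32 would need L2 and green-clearance (A3), but L2 is never granted.
Reached: silver-key — 1 of the 5.

1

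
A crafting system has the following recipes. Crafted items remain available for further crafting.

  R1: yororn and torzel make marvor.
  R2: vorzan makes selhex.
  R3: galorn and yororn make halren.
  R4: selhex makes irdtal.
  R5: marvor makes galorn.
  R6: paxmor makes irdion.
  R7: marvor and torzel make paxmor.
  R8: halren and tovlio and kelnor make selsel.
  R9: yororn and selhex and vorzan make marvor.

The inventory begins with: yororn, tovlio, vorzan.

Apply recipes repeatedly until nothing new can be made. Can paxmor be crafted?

No

paxmor would need marvor and torzel (R7), but torzel is never obtained.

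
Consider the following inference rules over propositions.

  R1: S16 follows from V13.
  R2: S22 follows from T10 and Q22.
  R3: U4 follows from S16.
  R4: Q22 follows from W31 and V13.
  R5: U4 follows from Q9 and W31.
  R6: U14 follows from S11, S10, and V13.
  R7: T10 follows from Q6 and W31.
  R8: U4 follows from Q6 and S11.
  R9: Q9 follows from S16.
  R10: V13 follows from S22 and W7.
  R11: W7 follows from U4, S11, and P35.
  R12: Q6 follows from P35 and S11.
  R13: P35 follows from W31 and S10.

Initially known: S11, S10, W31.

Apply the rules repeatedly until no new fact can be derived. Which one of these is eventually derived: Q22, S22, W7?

W7

W31 and S10 hold, so P35 follows (R13).
P35 and S11 hold, so Q6 follows (R12).
Q6 and S11 hold, so U4 follows (R8).
From U4, S11, and P35, R11 gives W7.
Q22 would need W31 and V13 (R4), but V13 is never established. S22 would need T10 and Q22 (R2), but Q22 is never established.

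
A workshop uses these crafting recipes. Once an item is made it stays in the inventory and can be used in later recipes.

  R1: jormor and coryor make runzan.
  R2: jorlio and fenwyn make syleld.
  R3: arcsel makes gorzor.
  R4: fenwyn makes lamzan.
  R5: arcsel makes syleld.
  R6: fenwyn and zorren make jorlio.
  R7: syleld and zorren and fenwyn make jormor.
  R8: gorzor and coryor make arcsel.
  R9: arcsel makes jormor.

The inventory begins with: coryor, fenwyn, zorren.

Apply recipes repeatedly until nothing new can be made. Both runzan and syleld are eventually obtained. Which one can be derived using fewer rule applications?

syleld: Using R6, fenwyn and zorren make jorlio. Using R2, jorlio and fenwyn make syleld. [2 rule applications]
runzan: Using R6, fenwyn and zorren make jorlio. jorlio and fenwyn → syleld (R2). Using R7, syleld, zorren, and fenwyn make jormor. Using R1, jormor and coryor make runzan. [4 rule applications]
syleld needs fewer.

syleld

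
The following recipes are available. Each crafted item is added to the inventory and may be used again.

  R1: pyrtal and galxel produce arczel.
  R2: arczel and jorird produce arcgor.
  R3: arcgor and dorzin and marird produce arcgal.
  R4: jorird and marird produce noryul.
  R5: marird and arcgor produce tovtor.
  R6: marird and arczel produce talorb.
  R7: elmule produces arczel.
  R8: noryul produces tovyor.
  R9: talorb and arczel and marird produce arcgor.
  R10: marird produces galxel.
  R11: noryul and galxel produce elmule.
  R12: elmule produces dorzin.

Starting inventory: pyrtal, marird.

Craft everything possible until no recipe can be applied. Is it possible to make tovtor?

Yes

Using R10, marird makes galxel.
pyrtal and galxel → arczel (R1).
marird and arczel → talorb (R6).
talorb and arczel and marird → arcgor (R9).
Using R5, marird and arcgor make tovtor.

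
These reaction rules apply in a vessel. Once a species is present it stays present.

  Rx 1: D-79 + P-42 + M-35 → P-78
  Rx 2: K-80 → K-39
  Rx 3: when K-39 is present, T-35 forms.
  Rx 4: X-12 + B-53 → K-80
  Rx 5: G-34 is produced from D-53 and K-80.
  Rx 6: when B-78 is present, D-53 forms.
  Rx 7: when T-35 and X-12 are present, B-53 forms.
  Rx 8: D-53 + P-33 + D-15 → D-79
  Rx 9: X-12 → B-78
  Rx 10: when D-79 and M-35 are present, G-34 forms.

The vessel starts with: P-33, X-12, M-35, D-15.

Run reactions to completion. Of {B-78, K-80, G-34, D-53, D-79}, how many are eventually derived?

X-12 present → B-78 forms (Rx 9).
B-78 present → D-53 forms (Rx 6).
D-53, P-33, and D-15 present → D-79 forms (Rx 8).
D-79 and M-35 present → G-34 forms (Rx 10).
B-78: reached.
K-80 would need X-12 and B-53 (Rx 4), but B-53 never forms.
G-34: reached.
D-53: reached.
D-79: reached.
Reached: B-78, G-34, D-53, and D-79 — 4 of the 5.

4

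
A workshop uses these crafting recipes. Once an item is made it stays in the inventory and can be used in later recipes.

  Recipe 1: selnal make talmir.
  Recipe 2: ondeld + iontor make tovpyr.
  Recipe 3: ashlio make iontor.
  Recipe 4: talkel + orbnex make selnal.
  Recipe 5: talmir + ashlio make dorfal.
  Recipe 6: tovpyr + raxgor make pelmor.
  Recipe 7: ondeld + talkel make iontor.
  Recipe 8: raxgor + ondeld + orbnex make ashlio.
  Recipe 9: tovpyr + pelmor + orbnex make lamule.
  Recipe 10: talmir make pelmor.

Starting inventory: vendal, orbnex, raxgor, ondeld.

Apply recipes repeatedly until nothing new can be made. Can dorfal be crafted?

No

dorfal would need talmir and ashlio (Recipe 5), but talmir is never obtained.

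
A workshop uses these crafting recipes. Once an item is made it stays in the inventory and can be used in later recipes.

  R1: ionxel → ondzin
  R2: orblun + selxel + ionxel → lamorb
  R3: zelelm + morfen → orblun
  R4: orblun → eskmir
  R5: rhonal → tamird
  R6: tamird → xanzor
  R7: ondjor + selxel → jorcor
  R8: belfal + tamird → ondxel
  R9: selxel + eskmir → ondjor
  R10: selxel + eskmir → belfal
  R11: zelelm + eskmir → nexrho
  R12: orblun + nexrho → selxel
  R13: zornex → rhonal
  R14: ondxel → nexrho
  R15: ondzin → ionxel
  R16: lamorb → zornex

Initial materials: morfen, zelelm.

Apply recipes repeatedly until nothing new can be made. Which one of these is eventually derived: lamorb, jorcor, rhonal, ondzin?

jorcor

zelelm + morfen → orblun (R3).
Using R4, orblun makes eskmir.
zelelm + eskmir → nexrho (R11).
orblun + nexrho → selxel (R12).
Using R9, selxel and eskmir make ondjor.
Using R7, ondjor and selxel make jorcor.
lamorb would need orblun, selxel, and ionxel (R2), but ionxel is never obtained. rhonal would need zornex (R13), but zornex is never obtained. ondzin would need ionxel (R1), but ionxel is never obtained.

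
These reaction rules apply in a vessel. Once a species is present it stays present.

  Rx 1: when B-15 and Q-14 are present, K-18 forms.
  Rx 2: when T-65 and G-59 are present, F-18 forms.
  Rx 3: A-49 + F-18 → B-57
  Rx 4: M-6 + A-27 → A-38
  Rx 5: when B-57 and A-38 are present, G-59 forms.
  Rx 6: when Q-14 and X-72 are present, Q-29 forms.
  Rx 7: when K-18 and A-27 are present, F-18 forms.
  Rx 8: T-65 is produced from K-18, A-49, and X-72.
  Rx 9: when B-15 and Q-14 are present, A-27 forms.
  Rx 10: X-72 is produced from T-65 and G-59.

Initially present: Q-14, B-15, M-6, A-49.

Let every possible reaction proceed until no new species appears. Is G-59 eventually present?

B-15 and Q-14 present → K-18 forms (Rx 1).
B-15 and Q-14 present → A-27 forms (Rx 9).
K-18 and A-27 present → F-18 forms (Rx 7).
M-6 and A-27 present → A-38 forms (Rx 4).
A-49 and F-18 present → B-57 forms (Rx 3).
B-57 and A-38 present → G-59 forms (Rx 5).

Yes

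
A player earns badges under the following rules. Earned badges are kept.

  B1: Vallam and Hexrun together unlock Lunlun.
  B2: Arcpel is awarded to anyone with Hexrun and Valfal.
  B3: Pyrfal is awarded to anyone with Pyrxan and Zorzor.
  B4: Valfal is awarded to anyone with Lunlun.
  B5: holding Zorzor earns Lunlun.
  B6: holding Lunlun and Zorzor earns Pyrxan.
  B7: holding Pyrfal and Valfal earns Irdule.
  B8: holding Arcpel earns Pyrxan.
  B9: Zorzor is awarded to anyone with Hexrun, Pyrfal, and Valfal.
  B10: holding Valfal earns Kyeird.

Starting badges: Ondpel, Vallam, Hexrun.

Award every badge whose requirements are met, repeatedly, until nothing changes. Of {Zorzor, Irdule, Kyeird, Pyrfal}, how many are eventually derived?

With Vallam and Hexrun, Lunlun is earned (B1).
With Lunlun, Valfal is earned (B4).
With Valfal, Kyeird is earned (B10).
Zorzor would need Hexrun, Pyrfal, and Valfal (B9), but Pyrfal is never earned.
Irdule would need Pyrfal and Valfal (B7), but Pyrfal is never earned.
Kyeird: reached.
Pyrfal would need Pyrxan and Zorzor (B3), but Zorzor is never earned.
Reached: Kyeird — 1 of the 4.

1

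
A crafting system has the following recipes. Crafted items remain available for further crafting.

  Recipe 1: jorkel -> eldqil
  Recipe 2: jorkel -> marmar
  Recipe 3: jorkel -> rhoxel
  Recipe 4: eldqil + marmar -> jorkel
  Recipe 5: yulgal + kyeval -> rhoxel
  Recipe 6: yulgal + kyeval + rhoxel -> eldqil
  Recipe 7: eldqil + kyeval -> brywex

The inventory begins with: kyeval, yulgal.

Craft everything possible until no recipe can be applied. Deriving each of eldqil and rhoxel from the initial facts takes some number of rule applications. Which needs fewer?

rhoxel

rhoxel: yulgal + kyeval -> rhoxel (Recipe 5). [1 rule application]
eldqil: yulgal + kyeval -> rhoxel (Recipe 5). yulgal + kyeval + rhoxel -> eldqil (Recipe 6). [2 rule applications]
rhoxel needs fewer.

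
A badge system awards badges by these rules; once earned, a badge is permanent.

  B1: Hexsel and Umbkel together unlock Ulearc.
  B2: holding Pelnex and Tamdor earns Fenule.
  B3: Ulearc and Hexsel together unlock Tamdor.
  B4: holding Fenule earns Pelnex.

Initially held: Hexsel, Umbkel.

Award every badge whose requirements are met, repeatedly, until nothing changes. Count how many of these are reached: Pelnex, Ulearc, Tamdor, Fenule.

2

With Hexsel and Umbkel, Ulearc is earned (B1).
With Ulearc and Hexsel, Tamdor is earned (B3).
Pelnex would need Fenule (B4), but Fenule is never earned.
Ulearc: reached.
Tamdor: reached.
Fenule would need Pelnex and Tamdor (B2), but Pelnex is never earned.
Reached: Ulearc and Tamdor — 2 of the 4.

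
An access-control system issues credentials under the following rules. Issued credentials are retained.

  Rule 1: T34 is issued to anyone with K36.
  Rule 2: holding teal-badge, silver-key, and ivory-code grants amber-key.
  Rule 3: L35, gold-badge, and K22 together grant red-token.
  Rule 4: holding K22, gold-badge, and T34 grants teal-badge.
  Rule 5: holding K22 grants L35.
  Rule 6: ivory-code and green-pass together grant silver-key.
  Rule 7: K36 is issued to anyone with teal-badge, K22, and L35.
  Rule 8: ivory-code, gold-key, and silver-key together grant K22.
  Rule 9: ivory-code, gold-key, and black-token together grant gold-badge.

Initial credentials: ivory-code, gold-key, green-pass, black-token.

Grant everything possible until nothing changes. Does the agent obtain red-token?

Yes

Holding ivory-code, gold-key, and black-token grants gold-badge (Rule 9).
Holding ivory-code and green-pass grants silver-key (Rule 6).
Holding ivory-code, gold-key, and silver-key grants K22 (Rule 8).
Holding K22 grants L35 (Rule 5).
Holding L35, gold-badge, and K22 grants red-token (Rule 3).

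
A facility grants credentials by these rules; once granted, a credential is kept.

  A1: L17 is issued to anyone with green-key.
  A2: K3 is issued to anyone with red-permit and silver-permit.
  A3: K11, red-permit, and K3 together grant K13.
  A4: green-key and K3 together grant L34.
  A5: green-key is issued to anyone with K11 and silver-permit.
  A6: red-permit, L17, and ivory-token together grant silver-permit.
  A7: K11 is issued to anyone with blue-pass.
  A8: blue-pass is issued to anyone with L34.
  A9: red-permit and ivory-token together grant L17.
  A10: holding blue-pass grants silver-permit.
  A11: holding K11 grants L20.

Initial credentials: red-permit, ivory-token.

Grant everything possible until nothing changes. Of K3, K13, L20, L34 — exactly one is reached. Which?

K3

Holding red-permit and ivory-token grants L17 (A9).
Holding red-permit, L17, and ivory-token grants silver-permit (A6).
Holding red-permit and silver-permit grants K3 (A2).
K13 would need K11, red-permit, and K3 (A3), but K11 is never granted. L34 would need green-key and K3 (A4), but green-key is never granted. L20 would need K11 (A11), but K11 is never granted.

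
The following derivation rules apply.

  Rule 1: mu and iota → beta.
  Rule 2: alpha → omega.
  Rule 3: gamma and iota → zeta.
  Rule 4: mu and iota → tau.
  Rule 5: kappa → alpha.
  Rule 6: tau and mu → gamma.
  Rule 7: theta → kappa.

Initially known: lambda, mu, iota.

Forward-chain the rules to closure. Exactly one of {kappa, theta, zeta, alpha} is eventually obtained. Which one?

From mu and iota, Rule 4 gives tau.
From tau and mu, Rule 6 gives gamma.
From gamma and iota, Rule 3 gives zeta.
alpha would need kappa (Rule 5), but kappa is never established. kappa would need theta (Rule 7), but theta is never established. No rule produces theta, and it is not given.

zeta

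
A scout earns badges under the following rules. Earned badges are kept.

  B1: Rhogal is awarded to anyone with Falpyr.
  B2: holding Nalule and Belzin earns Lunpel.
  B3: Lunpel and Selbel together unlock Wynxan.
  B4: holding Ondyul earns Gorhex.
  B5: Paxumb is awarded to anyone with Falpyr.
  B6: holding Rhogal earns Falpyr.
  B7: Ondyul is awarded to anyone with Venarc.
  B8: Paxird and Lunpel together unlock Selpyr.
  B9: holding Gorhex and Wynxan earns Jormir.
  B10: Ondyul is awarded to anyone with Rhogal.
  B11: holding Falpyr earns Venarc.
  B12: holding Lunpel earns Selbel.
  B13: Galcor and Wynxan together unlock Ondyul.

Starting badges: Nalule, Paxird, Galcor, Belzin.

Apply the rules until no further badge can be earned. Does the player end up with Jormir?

With Nalule and Belzin, Lunpel is earned (B2).
With Lunpel, Selbel is earned (B12).
With Lunpel and Selbel, Wynxan is earned (B3).
With Galcor and Wynxan, Ondyul is earned (B13).
With Ondyul, Gorhex is earned (B4).
With Gorhex and Wynxan, Jormir is earned (B9).

Yes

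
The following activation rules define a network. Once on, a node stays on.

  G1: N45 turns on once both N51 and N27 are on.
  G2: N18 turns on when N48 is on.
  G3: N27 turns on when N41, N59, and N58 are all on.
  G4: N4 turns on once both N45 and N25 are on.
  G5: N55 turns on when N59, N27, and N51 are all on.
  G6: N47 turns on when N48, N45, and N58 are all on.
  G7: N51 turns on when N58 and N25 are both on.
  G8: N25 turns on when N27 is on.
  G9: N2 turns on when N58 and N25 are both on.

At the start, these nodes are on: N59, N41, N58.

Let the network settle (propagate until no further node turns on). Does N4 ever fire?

Yes

G3: N41, N59, and N58 on → N27 on.
G8: N27 on → N25 on.
G7: N58 and N25 on → N51 on.
G1: N51 and N27 on → N45 on.
G4: N45 and N25 on → N4 on.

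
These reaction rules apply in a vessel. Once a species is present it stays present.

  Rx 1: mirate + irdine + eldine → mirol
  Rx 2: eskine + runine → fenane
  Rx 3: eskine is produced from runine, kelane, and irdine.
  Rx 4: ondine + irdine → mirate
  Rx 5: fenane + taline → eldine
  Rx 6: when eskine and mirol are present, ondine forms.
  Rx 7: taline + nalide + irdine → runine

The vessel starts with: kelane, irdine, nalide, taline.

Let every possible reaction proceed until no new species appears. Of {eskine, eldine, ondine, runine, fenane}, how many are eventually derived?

4

taline, nalide, and irdine present → runine forms (Rx 7).
runine, kelane, and irdine present → eskine forms (Rx 3).
eskine and runine present → fenane forms (Rx 2).
fenane and taline present → eldine forms (Rx 5).
eskine: reached.
eldine: reached.
ondine would need eskine and mirol (Rx 6), but mirol never forms.
runine: reached.
fenane: reached.
Reached: eskine, eldine, runine, and fenane — 4 of the 5.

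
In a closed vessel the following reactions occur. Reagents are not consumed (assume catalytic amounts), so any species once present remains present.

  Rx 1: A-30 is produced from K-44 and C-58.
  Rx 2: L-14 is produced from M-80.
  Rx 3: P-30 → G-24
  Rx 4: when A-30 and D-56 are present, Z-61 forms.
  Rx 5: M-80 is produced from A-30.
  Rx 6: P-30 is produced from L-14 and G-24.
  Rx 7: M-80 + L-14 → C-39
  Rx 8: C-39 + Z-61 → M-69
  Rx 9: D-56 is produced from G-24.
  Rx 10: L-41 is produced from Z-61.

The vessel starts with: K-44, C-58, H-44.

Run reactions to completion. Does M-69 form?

No

M-69 would need C-39 and Z-61 (Rx 8), but Z-61 never forms.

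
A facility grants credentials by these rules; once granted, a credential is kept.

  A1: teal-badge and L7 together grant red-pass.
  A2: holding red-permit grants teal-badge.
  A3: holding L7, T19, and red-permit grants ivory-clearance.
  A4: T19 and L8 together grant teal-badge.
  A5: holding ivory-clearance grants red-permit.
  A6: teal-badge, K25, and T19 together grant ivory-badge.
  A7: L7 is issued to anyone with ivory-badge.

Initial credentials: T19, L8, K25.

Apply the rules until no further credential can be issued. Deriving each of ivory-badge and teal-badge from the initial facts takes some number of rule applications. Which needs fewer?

teal-badge

teal-badge: Holding T19 and L8 grants teal-badge (A4). [1 rule application]
ivory-badge: Holding T19 and L8 grants teal-badge (A4). Holding teal-badge, K25, and T19 grants ivory-badge (A6). [2 rule applications]
teal-badge needs fewer.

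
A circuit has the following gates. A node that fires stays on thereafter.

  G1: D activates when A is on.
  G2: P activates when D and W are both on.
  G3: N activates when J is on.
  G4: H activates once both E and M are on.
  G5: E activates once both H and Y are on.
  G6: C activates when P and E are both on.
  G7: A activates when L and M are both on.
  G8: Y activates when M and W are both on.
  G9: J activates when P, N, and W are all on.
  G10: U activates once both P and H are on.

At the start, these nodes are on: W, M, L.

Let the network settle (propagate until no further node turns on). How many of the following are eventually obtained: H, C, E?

0

H would need E and M (G4), but E never turns on.
C would need P and E (G6), but E never turns on.
E would need H and Y (G5), but H never turns on.
None of the 3 are reached.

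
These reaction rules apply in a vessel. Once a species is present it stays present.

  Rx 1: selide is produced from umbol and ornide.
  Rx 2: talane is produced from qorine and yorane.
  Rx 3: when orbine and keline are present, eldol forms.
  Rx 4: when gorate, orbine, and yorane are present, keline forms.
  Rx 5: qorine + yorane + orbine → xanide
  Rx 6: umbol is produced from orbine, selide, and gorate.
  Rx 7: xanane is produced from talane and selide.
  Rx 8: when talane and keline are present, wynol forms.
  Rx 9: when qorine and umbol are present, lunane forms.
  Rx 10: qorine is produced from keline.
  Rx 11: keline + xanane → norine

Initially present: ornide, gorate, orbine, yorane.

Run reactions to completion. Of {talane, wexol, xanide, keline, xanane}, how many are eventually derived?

gorate, orbine, and yorane present → keline forms (Rx 4).
keline present → qorine forms (Rx 10).
qorine and yorane present → talane forms (Rx 2).
qorine, yorane, and orbine present → xanide forms (Rx 5).
talane: reached.
No rule produces wexol, and it is not given.
xanide: reached.
keline: reached.
xanane would need talane and selide (Rx 7), but selide never forms.
Reached: talane, xanide, and keline — 3 of the 5.

3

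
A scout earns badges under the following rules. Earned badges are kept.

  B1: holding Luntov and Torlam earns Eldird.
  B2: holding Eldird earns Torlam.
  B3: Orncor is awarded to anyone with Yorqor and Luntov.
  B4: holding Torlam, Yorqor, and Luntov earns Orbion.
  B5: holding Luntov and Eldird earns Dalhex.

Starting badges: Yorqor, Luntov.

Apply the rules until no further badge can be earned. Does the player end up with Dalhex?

Dalhex would need Luntov and Eldird (B5), but Eldird is never earned.

No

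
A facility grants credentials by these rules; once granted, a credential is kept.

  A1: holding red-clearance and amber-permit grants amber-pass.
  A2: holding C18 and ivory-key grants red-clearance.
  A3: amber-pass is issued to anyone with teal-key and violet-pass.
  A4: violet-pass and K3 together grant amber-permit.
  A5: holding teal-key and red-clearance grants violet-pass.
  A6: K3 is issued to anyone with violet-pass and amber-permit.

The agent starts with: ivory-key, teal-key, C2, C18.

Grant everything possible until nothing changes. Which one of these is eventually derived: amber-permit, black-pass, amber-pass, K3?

Holding C18 and ivory-key grants red-clearance (A2).
Holding teal-key and red-clearance grants violet-pass (A5).
Holding teal-key and violet-pass grants amber-pass (A3).
amber-permit would need violet-pass and K3 (A4), but K3 is never granted. K3 would need violet-pass and amber-permit (A6), but amber-permit is never granted. No rule produces black-pass, and it is not given.

amber-pass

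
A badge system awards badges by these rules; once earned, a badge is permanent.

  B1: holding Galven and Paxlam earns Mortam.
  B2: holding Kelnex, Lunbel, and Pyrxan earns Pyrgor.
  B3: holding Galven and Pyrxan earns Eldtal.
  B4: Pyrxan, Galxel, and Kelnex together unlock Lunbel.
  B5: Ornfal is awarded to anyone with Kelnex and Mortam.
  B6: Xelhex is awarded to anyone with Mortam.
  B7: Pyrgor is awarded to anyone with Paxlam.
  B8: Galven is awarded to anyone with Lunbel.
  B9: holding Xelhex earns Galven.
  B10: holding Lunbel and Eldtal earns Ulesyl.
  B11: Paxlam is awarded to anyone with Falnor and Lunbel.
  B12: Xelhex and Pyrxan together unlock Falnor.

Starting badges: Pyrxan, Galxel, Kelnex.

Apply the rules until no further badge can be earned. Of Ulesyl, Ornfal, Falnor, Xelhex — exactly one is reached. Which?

Ulesyl

With Pyrxan, Galxel, and Kelnex, Lunbel is earned (B4).
With Lunbel, Galven is earned (B8).
With Galven and Pyrxan, Eldtal is earned (B3).
With Lunbel and Eldtal, Ulesyl is earned (B10).
Ornfal would need Kelnex and Mortam (B5), but Mortam is never earned. Falnor would need Xelhex and Pyrxan (B12), but Xelhex is never earned. Xelhex would need Mortam (B6), but Mortam is never earned.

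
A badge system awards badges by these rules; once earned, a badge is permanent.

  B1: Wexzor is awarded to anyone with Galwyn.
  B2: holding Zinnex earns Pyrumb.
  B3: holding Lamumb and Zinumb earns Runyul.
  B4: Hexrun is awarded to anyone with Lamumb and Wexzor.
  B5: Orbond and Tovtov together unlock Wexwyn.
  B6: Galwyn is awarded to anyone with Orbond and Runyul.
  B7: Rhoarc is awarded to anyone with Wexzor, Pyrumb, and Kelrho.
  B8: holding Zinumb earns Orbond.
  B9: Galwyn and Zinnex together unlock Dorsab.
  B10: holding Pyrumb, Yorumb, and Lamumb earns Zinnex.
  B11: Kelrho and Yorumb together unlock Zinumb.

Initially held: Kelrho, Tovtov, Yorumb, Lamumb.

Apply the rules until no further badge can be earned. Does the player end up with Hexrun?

With Kelrho and Yorumb, Zinumb is earned (B11).
With Zinumb, Orbond is earned (B8).
With Lamumb and Zinumb, Runyul is earned (B3).
With Orbond and Runyul, Galwyn is earned (B6).
With Galwyn, Wexzor is earned (B1).
With Lamumb and Wexzor, Hexrun is earned (B4).

Yes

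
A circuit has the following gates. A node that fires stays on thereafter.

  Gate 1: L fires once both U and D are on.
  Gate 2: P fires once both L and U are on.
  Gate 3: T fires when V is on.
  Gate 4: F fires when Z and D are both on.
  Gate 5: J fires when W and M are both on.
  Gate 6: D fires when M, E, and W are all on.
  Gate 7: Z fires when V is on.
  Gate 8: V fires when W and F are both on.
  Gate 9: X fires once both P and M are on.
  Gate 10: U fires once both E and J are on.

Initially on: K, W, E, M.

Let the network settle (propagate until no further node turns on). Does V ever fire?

No

V would need W and F (Gate 8), but F never turns on.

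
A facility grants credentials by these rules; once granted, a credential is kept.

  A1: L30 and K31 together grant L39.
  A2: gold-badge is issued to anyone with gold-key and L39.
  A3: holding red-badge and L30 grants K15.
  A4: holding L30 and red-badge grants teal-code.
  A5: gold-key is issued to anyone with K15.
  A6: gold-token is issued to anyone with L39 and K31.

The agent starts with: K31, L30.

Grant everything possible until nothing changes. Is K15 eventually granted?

No

K15 would need red-badge and L30 (A3), but red-badge is never granted.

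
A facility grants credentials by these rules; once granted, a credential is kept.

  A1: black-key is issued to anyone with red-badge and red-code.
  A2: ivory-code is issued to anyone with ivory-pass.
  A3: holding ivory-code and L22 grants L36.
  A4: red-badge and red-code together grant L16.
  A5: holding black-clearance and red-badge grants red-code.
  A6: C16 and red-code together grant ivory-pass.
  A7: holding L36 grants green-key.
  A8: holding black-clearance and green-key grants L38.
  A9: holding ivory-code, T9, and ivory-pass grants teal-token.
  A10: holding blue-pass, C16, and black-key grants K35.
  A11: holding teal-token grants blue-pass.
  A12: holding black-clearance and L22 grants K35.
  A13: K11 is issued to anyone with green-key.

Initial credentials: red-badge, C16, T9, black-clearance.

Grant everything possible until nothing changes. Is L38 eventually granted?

L38 would need black-clearance and green-key (A8), but green-key is never granted.

No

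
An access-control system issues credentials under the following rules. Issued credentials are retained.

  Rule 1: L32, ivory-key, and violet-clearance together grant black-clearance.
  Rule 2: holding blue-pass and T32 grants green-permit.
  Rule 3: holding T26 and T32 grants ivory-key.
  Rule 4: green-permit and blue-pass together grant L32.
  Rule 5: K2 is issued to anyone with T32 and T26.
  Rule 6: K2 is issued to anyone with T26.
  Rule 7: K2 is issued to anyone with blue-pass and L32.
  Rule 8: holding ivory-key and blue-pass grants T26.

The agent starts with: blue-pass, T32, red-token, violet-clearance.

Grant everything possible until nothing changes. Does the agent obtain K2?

Yes

Holding blue-pass and T32 grants green-permit (Rule 2).
Holding green-permit and blue-pass grants L32 (Rule 4).
Holding blue-pass and L32 grants K2 (Rule 7).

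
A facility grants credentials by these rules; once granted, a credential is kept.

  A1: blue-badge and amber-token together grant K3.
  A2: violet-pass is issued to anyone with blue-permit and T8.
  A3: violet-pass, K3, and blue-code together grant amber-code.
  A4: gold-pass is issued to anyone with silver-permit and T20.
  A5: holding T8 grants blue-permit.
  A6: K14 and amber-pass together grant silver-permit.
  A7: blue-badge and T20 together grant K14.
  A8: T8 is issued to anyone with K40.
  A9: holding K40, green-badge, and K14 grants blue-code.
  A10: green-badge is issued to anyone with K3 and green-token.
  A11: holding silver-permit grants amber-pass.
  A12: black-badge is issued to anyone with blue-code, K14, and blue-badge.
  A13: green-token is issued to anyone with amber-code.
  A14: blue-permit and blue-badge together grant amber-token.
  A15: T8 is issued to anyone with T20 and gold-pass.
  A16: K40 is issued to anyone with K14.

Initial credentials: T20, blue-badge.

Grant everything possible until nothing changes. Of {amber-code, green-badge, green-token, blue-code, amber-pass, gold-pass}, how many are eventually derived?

0

amber-code would need violet-pass, K3, and blue-code (A3), but blue-code is never granted.
green-badge would need K3 and green-token (A10), but green-token is never granted.
green-token would need amber-code (A13), but amber-code is never granted.
blue-code would need K40, green-badge, and K14 (A9), but green-badge is never granted.
amber-pass would need silver-permit (A11), but silver-permit is never granted.
gold-pass would need silver-permit and T20 (A4), but silver-permit is never granted.
None of the 6 are reached.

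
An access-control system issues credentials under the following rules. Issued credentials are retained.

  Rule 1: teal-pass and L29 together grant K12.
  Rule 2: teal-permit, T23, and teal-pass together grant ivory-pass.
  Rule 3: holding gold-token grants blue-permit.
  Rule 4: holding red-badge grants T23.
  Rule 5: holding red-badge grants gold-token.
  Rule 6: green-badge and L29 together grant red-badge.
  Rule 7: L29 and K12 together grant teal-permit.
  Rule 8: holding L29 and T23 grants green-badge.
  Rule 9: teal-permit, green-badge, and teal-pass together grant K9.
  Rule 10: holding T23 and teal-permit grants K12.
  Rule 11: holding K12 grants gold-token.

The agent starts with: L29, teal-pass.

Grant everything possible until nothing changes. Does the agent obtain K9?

No

K9 would need teal-permit, green-badge, and teal-pass (Rule 9), but green-badge is never granted.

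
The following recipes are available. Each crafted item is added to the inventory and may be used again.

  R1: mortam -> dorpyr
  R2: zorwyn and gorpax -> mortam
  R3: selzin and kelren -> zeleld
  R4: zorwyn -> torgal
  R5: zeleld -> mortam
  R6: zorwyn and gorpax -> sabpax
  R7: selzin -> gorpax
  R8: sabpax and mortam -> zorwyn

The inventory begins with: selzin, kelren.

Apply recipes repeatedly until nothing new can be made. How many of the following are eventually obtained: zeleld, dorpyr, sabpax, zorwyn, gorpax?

Using R3, selzin and kelren make zeleld.
selzin -> gorpax (R7).
zeleld -> mortam (R5).
mortam -> dorpyr (R1).
zeleld: reached.
dorpyr: reached.
sabpax would need zorwyn and gorpax (R6), but zorwyn is never obtained.
zorwyn would need sabpax and mortam (R8), but sabpax is never obtained.
gorpax: reached.
Reached: zeleld, dorpyr, and gorpax — 3 of the 5.

3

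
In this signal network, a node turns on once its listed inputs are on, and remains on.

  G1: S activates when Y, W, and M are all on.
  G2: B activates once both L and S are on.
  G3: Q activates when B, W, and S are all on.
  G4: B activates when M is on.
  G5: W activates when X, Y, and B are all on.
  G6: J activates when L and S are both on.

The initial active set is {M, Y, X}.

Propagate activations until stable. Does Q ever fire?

M is on, so B activates (G4).
X, Y, and B are on, so W activates (G5).
G1: Y, W, and M on → S on.
B, W, and S are on, so Q activates (G3).

Yes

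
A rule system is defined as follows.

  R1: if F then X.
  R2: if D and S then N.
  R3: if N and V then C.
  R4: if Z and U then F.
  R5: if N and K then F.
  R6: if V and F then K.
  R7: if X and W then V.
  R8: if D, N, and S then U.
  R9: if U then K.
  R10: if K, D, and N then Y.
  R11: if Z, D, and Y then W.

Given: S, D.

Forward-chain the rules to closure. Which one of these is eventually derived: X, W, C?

X

D and S hold, so N follows (R2).
D, N, and S hold, so U follows (R8).
U holds, so K follows (R9).
N and K hold, so F follows (R5).
F holds, so X follows (R1).
C would need N and V (R3), but V is never established. W would need Z, D, and Y (R11), but Z is never established.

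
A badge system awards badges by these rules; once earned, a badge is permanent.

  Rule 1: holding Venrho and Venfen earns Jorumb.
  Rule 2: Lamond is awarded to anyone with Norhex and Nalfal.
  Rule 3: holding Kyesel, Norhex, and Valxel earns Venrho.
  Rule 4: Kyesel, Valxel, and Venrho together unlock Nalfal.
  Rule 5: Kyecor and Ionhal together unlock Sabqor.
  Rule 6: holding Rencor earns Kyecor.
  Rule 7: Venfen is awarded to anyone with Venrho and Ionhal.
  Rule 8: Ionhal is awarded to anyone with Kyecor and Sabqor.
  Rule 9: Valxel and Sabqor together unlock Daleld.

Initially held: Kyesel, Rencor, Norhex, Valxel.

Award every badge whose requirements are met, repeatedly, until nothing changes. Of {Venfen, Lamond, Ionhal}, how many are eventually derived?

1

With Kyesel, Norhex, and Valxel, Venrho is earned (Rule 3).
With Kyesel, Valxel, and Venrho, Nalfal is earned (Rule 4).
With Norhex and Nalfal, Lamond is earned (Rule 2).
Venfen would need Venrho and Ionhal (Rule 7), but Ionhal is never earned.
Lamond: reached.
Ionhal would need Kyecor and Sabqor (Rule 8), but Sabqor is never earned.
Reached: Lamond — 1 of the 3.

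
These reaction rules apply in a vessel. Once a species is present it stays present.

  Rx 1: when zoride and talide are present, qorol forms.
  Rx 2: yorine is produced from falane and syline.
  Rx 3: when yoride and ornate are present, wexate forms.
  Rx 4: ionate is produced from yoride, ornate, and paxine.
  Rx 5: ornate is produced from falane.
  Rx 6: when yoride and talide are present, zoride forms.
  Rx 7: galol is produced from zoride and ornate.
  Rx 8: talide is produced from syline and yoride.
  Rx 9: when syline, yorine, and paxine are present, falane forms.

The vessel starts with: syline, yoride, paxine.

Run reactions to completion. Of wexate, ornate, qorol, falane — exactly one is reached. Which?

syline and yoride present → talide forms (Rx 8).
yoride and talide present → zoride forms (Rx 6).
zoride and talide present → qorol forms (Rx 1).
wexate would need yoride and ornate (Rx 3), but ornate never forms. falane would need syline, yorine, and paxine (Rx 9), but yorine never forms. ornate would need falane (Rx 5), but falane never forms.

qorol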